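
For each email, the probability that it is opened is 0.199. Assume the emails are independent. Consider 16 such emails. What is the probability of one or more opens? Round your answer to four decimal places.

0.9713

P(at least one) = 1 − P(none) = 1 − (1 − 0.199)^16
= 1 − 0.028716 = 0.971284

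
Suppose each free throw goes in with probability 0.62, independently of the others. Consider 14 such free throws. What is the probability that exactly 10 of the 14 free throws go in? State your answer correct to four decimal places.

0.1752

X ~ Binomial(n=14, p=0.62).
P(X=10) = C(14,10) · p^10 · (1−p)^4
= 1001 · 0.008393 · 0.020851 = 0.175180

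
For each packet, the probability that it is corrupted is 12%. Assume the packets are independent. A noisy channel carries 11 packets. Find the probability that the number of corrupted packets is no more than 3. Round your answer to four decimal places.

X ~ Binomial(11, 0.12); P(X ≤ 3) = Σ C(11,k) p^k (1−p)^(11−k) over k:
  k=0: C(11,0)·0.12^0·0.88^11 = 0.245081
  k=1: C(11,1)·0.12^1·0.88^10 = 0.367621
  k=2: C(11,2)·0.12^2·0.88^9 = 0.250651
  k=3: C(11,3)·0.12^3·0.88^8 = 0.102539
Total = 0.965892

0.9659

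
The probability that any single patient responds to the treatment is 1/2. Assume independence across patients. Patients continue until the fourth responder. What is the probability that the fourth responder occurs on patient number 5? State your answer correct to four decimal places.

0.1250

Y = trial on which the fourth success occurs; negative binomial, r=4, p=0.50.
P(Y=5) = C(4,3) · p^4 · (1−p)^1
= 4 · 0.0625 · 0.5 = 0.125000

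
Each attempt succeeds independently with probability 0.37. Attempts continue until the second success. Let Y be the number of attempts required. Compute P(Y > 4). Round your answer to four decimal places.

Needing more than 4 attempts ⇔ fewer than 2 successes in the first 4. With X ~ Binomial(4, 0.37), P(Y > 4) = P(X ≤ 1).
  k=0: C(4,0)·0.37^0·0.63^4 = 0.157530
  k=1: C(4,1)·0.37^1·0.63^3 = 0.370070
P(X ≤ 1) = 0.527599

0.5276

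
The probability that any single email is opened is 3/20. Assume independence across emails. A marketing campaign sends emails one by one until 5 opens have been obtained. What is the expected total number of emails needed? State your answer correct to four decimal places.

33.3333

Y = total emails until the fifth success; negative binomial with r=5, p=0.15.
E[Y] = r / p = 5 / 0.15 = 33.333333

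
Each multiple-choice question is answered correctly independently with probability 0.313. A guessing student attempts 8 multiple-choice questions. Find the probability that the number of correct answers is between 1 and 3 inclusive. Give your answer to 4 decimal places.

0.7320

X ~ Binomial(8, 0.313); P(1 ≤ X ≤ 3) = Σ C(8,k) p^k (1−p)^(8−k) over k:
  k=1: C(8,1)·0.313^1·0.687^7 = 0.180855
  k=2: C(8,2)·0.313^2·0.687^6 = 0.288395
  k=3: C(8,3)·0.313^3·0.687^5 = 0.262788
Total = 0.732038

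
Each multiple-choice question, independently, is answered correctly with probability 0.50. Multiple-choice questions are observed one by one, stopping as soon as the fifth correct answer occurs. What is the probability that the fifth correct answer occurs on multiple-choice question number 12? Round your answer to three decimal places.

Y = trial on which the fifth success occurs; negative binomial, r=5, p=0.50.
P(Y=12) = C(11,4) · p^5 · (1−p)^7
= 330 · 0.03125 · 0.0078125 = 0.08057

0.081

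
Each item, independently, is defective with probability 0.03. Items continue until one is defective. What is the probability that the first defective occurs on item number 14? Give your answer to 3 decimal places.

Geometric (trials to first success), p = 0.03.
P(Y = 14) = (1−p)^13 · p = 0.67303 · 0.03 = 0.02019

0.020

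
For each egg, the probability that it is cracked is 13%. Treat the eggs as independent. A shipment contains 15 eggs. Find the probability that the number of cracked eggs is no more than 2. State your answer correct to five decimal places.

0.69163

X ~ Binomial(15, 0.13); P(X ≤ 2) = Σ C(15,k) p^k (1−p)^(15−k) over k:
  k=0: C(15,0)·0.13^0·0.87^15 = 0.1238194
  k=1: C(15,1)·0.13^1·0.87^14 = 0.2775263
  k=2: C(15,2)·0.13^2·0.87^13 = 0.2902861
Total = 0.6916319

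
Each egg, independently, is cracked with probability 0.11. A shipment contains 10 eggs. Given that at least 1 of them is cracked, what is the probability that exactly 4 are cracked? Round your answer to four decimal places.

0.0222

X ~ Binomial(10, 0.11). Want P(X=4 | X≥1) = P(X=4) / P(X≥1).
P(X=4) = C(10,4)·0.11^4·0.89^6 = 0.015280
P(X≥1) = 1 − 0.311817 = 0.688183
Ratio = 0.015280 / 0.688183 = 0.022204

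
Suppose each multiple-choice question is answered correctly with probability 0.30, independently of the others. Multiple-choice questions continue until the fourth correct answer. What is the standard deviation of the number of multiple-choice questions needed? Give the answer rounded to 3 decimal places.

Y = total multiple-choice questions until the fourth success; negative binomial with r=4, p=0.30.
SD(Y) = √[r(1−p)/p²] = √(31.11111) = 5.57773

5.578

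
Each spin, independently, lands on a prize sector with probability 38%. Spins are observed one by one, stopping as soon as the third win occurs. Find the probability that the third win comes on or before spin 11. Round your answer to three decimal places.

Finishing within 11 spins ⇔ at least 3 successes in the first 11. With X ~ Binomial(11, 0.38), P(Y ≤ 11) = 1 − P(X ≤ 2).
  k=0: C(11,0)·0.38^0·0.62^11 = 0.00520
  k=1: C(11,1)·0.38^1·0.62^10 = 0.03508
  k=2: C(11,2)·0.38^2·0.62^9 = 0.10751
1 − 0.14780 = 0.85220

0.852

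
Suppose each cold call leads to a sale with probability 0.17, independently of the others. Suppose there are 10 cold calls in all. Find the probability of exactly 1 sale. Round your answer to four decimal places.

0.3178

X ~ Binomial(n=10, p=0.17).
P(X=1) = C(10,1) · p^1 · (1−p)^9
= 10 · 0.17 · 0.18694 = 0.317798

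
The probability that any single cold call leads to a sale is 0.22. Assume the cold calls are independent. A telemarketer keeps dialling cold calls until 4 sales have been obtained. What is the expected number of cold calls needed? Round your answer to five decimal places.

Y = total cold calls until the fourth success; negative binomial with r=4, p=0.22.
E[Y] = r / p = 4 / 0.22 = 18.1818182

18.18182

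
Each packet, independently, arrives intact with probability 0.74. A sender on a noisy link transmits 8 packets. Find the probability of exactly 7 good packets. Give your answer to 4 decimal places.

X ~ Binomial(n=8, p=0.74).
P(X=7) = C(8,7) · p^7 · (1−p)^1
= 8 · 0.12151 · 0.26 = 0.252747

0.2527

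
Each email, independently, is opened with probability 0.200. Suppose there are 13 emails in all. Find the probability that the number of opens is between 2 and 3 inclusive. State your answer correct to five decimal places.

X ~ Binomial(13, 0.20); P(2 ≤ X ≤ 3) = Σ C(13,k) p^k (1−p)^(13−k) over k:
  k=2: C(13,2)·0.20^2·0.80^11 = 0.2680060
  k=3: C(13,3)·0.20^3·0.80^10 = 0.2456721
Total = 0.5136781

0.51368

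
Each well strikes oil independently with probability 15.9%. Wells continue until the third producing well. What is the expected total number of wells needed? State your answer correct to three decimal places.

18.868

Y = total wells until the third success; negative binomial with r=3, p=0.159.
E[Y] = r / p = 3 / 0.159 = 18.86792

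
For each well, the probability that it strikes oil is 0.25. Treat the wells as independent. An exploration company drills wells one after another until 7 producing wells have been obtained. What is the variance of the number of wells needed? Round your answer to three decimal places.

84.000

Y = total wells until the seventh success; negative binomial with r=7, p=0.25.
Var(Y) = r(1−p)/p² = 7·0.75 / 0.25² = 84.00000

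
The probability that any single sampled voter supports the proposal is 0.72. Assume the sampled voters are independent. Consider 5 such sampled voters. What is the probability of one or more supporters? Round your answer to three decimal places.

0.998

P(at least one) = 1 − P(none) = 1 − (1 − 0.72)^5
= 1 − 0.00172 = 0.99828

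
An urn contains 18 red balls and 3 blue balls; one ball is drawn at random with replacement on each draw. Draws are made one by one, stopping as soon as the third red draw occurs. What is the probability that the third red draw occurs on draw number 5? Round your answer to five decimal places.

Y = trial on which the third success occurs; negative binomial, r=3, p=0.857143.
P(Y=5) = C(4,2) · p^3 · (1−p)^2
= 6 · 0.62974 · 0.020408 = 0.0771107

0.07711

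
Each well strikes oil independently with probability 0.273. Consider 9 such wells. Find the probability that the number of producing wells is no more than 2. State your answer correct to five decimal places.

0.53644

X ~ Binomial(9, 0.273); P(X ≤ 2) = Σ C(9,k) p^k (1−p)^(9−k) over k:
  k=0: C(9,0)·0.273^0·0.727^9 = 0.0567296
  k=1: C(9,1)·0.273^1·0.727^8 = 0.1917257
  k=2: C(9,2)·0.273^2·0.727^7 = 0.2879842
Total = 0.5364396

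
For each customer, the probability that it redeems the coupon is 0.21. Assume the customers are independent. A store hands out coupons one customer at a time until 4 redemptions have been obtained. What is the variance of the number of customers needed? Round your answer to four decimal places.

71.6553

Y = total customers until the fourth success; negative binomial with r=4, p=0.21.
Var(Y) = r(1−p)/p² = 4·0.79 / 0.21² = 71.655329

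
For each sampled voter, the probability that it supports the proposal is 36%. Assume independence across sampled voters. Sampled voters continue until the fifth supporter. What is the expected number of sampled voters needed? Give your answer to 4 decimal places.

13.8889

Y = total sampled voters until the fifth success; negative binomial with r=5, p=0.36.
E[Y] = r / p = 5 / 0.36 = 13.888889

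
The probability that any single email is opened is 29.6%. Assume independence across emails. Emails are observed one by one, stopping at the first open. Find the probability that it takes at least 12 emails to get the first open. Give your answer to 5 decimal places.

0.02105

Y = number of emails to the first success; geometric, p = 0.296.
P(Y > 11) = P(first 11 all fail) = (1−p)^11 = 0.0210523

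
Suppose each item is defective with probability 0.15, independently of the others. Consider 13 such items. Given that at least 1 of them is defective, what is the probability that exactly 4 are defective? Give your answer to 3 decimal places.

X ~ Binomial(13, 0.15). Want P(X=4 | X≥1) = P(X=4) / P(X≥1).
P(X=4) = C(13,4)·0.15^4·0.85^9 = 0.08384
P(X≥1) = 1 − 0.12091 = 0.87909
Ratio = 0.08384 / 0.87909 = 0.09537

0.095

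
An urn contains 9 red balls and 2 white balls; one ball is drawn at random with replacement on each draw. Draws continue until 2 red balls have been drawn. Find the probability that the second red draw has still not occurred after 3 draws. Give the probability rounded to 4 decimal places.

0.0872

Needing more than 3 draws ⇔ fewer than 2 successes in the first 3. With X ~ Binomial(3, 0.818182), P(Y > 3) = P(X ≤ 1).
  k=0: C(3,0)·0.818182^0·0.181818^3 = 0.006011
  k=1: C(3,1)·0.818182^1·0.181818^2 = 0.081142
P(X ≤ 1) = 0.087153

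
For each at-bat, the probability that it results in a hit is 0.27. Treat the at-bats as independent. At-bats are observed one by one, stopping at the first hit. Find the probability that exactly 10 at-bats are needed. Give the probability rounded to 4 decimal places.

0.0159

Geometric (trials to first success), p = 0.27.
P(Y = 10) = (1−p)^9 · p = 0.058872 · 0.27 = 0.015895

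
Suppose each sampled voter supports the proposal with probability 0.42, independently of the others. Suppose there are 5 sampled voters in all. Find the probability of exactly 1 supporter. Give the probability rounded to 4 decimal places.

0.2376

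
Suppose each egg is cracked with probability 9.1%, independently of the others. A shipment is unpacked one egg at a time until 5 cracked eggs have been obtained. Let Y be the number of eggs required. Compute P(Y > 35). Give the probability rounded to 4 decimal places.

0.7905

Needing more than 35 eggs ⇔ fewer than 5 successes in the first 35. With X ~ Binomial(35, 0.091), P(Y > 35) = P(X ≤ 4).
  k=0: C(35,0)·0.091^0·0.909^35 = 0.035460
  k=1: C(35,1)·0.091^1·0.909^34 = 0.124246
  k=2: C(35,2)·0.091^2·0.909^33 = 0.211450
  k=3: C(35,3)·0.091^3·0.909^32 = 0.232851
  k=4: C(35,4)·0.091^4·0.909^31 = 0.186486
P(X ≤ 4) = 0.790492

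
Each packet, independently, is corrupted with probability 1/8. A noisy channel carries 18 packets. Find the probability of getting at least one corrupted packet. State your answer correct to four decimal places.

P(at least one) = 1 − P(none) = 1 − (1 − 0.125)^18
= 1 − 0.090395 = 0.909605

0.9096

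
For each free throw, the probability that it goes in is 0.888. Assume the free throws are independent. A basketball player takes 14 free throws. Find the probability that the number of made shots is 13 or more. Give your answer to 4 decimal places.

X ~ Binomial(14, 0.888); P(X ≥ 13) = Σ C(14,k) p^k (1−p)^(14−k) over k:
  k=13: C(14,13)·0.888^13·0.112^1 = 0.334745
  k=14: C(14,14)·0.888^14·0.112^0 = 0.189575
Total = 0.524321

0.5243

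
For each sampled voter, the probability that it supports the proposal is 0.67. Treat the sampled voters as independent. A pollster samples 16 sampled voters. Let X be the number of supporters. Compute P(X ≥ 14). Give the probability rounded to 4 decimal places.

0.0626

X ~ Binomial(16, 0.67); P(X ≥ 14) = Σ C(16,k) p^k (1−p)^(16−k) over k:
  k=14: C(16,14)·0.67^14·0.33^2 = 0.048002
  k=15: C(16,15)·0.67^15·0.33^1 = 0.012994
  k=16: C(16,16)·0.67^16·0.33^0 = 0.001649
Total = 0.062645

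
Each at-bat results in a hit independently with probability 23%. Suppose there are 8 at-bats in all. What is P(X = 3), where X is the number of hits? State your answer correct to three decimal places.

X ~ Binomial(n=8, p=0.23).
P(X=3) = C(8,3) · p^3 · (1−p)^5
= 56 · 0.012167 · 0.27068 = 0.18443

0.184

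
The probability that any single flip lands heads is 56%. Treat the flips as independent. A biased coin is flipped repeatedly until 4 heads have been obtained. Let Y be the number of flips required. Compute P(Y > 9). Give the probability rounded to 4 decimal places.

Needing more than 9 flips ⇔ fewer than 4 successes in the first 9. With X ~ Binomial(9, 0.56), P(Y > 9) = P(X ≤ 3).
  k=0: C(9,0)·0.56^0·0.44^9 = 0.000618
  k=1: C(9,1)·0.56^1·0.44^8 = 0.007080
  k=2: C(9,2)·0.56^2·0.44^7 = 0.036045
  k=3: C(9,3)·0.56^3·0.44^6 = 0.107043
P(X ≤ 3) = 0.150787

0.1508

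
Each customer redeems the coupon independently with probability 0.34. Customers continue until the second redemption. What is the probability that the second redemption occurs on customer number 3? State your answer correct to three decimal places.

0.153

Y = trial on which the second success occurs; negative binomial, r=2, p=0.34.
P(Y=3) = C(2,1) · p^2 · (1−p)^1
= 2 · 0.1156 · 0.66 = 0.15259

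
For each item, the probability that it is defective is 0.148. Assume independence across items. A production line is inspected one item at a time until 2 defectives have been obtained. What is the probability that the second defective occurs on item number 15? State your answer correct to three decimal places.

Y = trial on which the second success occurs; negative binomial, r=2, p=0.148.
P(Y=15) = C(14,1) · p^2 · (1−p)^13
= 14 · 0.021904 · 0.12466 = 0.03823

0.038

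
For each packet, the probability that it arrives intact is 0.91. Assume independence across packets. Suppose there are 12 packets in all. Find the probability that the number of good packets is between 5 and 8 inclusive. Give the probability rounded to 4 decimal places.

0.0180

X ~ Binomial(12, 0.91); P(5 ≤ X ≤ 8) = Σ C(12,k) p^k (1−p)^(12−k) over k:
  k=5: C(12,5)·0.91^5·0.09^7 = 0.000024
  k=6: C(12,6)·0.91^6·0.09^6 = 0.000279
  k=7: C(12,7)·0.91^7·0.09^5 = 0.002417
  k=8: C(12,8)·0.91^8·0.09^4 = 0.015272
Total = 0.017992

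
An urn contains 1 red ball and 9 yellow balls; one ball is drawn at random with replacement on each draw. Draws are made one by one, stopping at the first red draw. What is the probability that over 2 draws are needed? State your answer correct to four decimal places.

0.8100

Y = number of draws to the first success; geometric, p = 0.10.
P(Y > 2) = P(first 2 all fail) = (1−p)^2 = 0.810000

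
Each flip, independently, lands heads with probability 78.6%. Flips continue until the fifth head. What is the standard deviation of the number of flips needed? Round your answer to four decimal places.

1.3160

Y = total flips until the fifth success; negative binomial with r=5, p=0.786.
SD(Y) = √[r(1−p)/p²] = √(1.731963) = 1.316041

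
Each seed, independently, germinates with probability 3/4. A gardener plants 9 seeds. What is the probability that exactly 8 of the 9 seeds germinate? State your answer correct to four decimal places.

X ~ Binomial(n=9, p=0.75).
P(X=8) = C(9,8) · p^8 · (1−p)^1
= 9 · 0.10011 · 0.25 = 0.225254

0.2253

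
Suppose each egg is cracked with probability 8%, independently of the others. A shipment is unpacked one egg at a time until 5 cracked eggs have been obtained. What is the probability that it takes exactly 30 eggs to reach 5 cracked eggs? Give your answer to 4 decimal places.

0.0097

Y = trial on which the fifth success occurs; negative binomial, r=5, p=0.08.
P(Y=30) = C(29,4) · p^5 · (1−p)^25
= 23751 · 3.2768e-06 · 0.12436 = 0.009679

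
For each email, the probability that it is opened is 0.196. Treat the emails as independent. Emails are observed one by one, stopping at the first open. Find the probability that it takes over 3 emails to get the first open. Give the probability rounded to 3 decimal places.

Y = number of emails to the first success; geometric, p = 0.196.
P(Y > 3) = P(first 3 all fail) = (1−p)^3 = 0.51972

0.520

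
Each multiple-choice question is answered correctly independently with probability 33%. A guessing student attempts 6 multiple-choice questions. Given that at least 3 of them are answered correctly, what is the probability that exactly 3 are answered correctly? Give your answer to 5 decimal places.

X ~ Binomial(6, 0.33). Want P(X=3 | X≥3) = P(X=3) / P(X≥3).
P(X=3) = C(6,3)·0.33^3·0.67^3 = 0.2161704
P(X≥3) = 1 − 0.0904584 − 0.2673248 − 0.3291686 = 0.3130483
Ratio = 0.2161704 / 0.3130483 = 0.6905337

0.69053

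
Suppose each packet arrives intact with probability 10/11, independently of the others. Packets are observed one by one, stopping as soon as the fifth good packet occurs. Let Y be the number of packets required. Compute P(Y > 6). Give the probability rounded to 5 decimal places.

Needing more than 6 packets ⇔ fewer than 5 successes in the first 6. With X ~ Binomial(6, 0.909091), P(Y > 6) = P(X ≤ 4).
  k=0: C(6,0)·0.909091^0·0.090909^6 = 0.0000006
  k=1: C(6,1)·0.909091^1·0.090909^5 = 0.0000339
  k=2: C(6,2)·0.909091^2·0.090909^4 = 0.0008467
  k=3: C(6,3)·0.909091^3·0.090909^3 = 0.0112895
  k=4: C(6,4)·0.909091^4·0.090909^2 = 0.0846711
P(X ≤ 4) = 0.0968417

0.09684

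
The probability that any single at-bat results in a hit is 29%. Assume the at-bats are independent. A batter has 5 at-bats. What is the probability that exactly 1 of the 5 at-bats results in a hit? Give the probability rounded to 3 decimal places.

X ~ Binomial(n=5, p=0.29).
P(X=1) = C(5,1) · p^1 · (1−p)^4
= 5 · 0.29 · 0.25412 = 0.36847

0.368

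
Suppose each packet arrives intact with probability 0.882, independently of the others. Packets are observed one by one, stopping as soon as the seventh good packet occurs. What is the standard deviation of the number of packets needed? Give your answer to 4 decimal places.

1.0304

Y = total packets until the seventh success; negative binomial with r=7, p=0.882.
SD(Y) = √[r(1−p)/p²] = √(1.061800) = 1.030437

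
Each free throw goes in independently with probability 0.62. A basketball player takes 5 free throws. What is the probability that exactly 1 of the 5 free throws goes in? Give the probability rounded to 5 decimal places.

X ~ Binomial(n=5, p=0.62).
P(X=1) = C(5,1) · p^1 · (1−p)^4
= 5 · 0.62 · 0.020851 = 0.0646392

0.06464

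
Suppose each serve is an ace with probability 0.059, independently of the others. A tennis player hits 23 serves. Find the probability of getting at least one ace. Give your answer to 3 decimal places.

0.753

P(at least one) = 1 − P(none) = 1 − (1 − 0.059)^23
= 1 − 0.24692 = 0.75308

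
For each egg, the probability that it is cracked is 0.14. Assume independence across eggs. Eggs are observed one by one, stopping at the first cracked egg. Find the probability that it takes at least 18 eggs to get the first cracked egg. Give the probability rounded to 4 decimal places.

Y = number of eggs to the first success; geometric, p = 0.14.
P(Y > 17) = P(first 17 all fail) = (1−p)^17 = 0.076997

0.0770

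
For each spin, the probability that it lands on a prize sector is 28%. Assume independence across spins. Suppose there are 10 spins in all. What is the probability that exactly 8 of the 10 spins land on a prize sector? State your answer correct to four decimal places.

0.0009

X ~ Binomial(n=10, p=0.28).
P(X=8) = C(10,8) · p^8 · (1−p)^2
= 45 · 3.778e-05 · 0.5184 = 0.000881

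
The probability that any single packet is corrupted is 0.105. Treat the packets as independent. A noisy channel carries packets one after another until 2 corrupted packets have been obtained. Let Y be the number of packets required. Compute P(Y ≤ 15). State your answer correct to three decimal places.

0.477

Finishing within 15 packets ⇔ at least 2 successes in the first 15. With X ~ Binomial(15, 0.105), P(Y ≤ 15) = 1 − P(X ≤ 1).
  k=0: C(15,0)·0.105^0·0.895^15 = 0.18938
  k=1: C(15,1)·0.105^1·0.895^14 = 0.33328
1 − 0.52266 = 0.47734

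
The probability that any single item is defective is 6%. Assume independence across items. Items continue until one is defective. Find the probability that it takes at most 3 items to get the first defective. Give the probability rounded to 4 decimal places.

0.1694

Y = number of items to the first success; geometric, p = 0.06.
P(Y ≤ 3) = 1 − (1−p)^3 = 1 − 0.830584 = 0.169416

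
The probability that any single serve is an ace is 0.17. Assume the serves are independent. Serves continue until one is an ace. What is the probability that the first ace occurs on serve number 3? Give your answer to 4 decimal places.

0.1171

Geometric (trials to first success), p = 0.17.
P(Y = 3) = (1−p)^2 · p = 0.6889 · 0.17 = 0.117113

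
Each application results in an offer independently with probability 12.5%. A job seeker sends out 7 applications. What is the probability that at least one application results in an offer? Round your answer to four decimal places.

P(at least one) = 1 − P(none) = 1 − (1 − 0.125)^7
= 1 − 0.392696 = 0.607304

0.6073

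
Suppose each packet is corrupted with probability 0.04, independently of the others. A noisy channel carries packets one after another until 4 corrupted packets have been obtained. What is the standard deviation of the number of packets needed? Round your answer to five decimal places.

Y = total packets until the fourth success; negative binomial with r=4, p=0.04.
SD(Y) = √[r(1−p)/p²] = √(2400.0000000) = 48.9897949

48.98979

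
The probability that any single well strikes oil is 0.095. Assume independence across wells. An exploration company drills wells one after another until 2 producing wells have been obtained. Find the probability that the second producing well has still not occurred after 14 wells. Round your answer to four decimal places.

0.6105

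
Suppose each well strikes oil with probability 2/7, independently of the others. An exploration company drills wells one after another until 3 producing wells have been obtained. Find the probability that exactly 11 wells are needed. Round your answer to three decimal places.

0.071

Y = trial on which the third success occurs; negative binomial, r=3, p=0.285714.
P(Y=11) = C(10,2) · p^3 · (1−p)^8
= 45 · 0.023324 · 0.06776 = 0.07112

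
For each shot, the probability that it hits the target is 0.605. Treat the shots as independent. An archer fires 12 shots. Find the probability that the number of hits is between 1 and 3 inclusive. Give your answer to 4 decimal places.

0.0139

X ~ Binomial(12, 0.605); P(1 ≤ X ≤ 3) = Σ C(12,k) p^k (1−p)^(12−k) over k:
  k=1: C(12,1)·0.605^1·0.395^11 = 0.000265
  k=2: C(12,2)·0.605^2·0.395^10 = 0.002234
  k=3: C(12,3)·0.605^3·0.395^9 = 0.011404
Total = 0.013903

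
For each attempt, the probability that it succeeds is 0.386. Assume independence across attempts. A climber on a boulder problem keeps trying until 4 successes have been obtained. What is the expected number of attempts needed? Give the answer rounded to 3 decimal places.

10.363

Y = total attempts until the fourth success; negative binomial with r=4, p=0.386.
E[Y] = r / p = 4 / 0.386 = 10.36269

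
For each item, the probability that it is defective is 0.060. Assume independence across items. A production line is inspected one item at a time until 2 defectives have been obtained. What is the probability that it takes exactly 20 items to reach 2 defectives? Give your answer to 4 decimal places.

0.0225

Y = trial on which the second success occurs; negative binomial, r=2, p=0.06.
P(Y=20) = C(19,1) · p^2 · (1−p)^18
= 19 · 0.0036 · 0.32832 = 0.022457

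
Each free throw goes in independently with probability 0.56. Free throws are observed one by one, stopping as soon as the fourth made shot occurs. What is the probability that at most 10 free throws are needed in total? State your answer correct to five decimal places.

Finishing within 10 free throws ⇔ at least 4 successes in the first 10. With X ~ Binomial(10, 0.56), P(Y ≤ 10) = 1 − P(X ≤ 3).
  k=0: C(10,0)·0.56^0·0.44^10 = 0.0002720
  k=1: C(10,1)·0.56^1·0.44^9 = 0.0034615
  k=2: C(10,2)·0.56^2·0.44^8 = 0.0198249
  k=3: C(10,3)·0.56^3·0.44^7 = 0.0672844
1 − 0.0908427 = 0.9091573

0.90916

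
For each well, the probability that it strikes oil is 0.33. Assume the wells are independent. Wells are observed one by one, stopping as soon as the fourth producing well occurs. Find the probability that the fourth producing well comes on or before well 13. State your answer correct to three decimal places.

0.668

Finishing within 13 wells ⇔ at least 4 successes in the first 13. With X ~ Binomial(13, 0.33), P(Y ≤ 13) = 1 − P(X ≤ 3).
  k=0: C(13,0)·0.33^0·0.67^13 = 0.00548
  k=1: C(13,1)·0.33^1·0.67^12 = 0.03510
  k=2: C(13,2)·0.33^2·0.67^11 = 0.10374
  k=3: C(13,3)·0.33^3·0.67^10 = 0.18735
1 − 0.33168 = 0.66832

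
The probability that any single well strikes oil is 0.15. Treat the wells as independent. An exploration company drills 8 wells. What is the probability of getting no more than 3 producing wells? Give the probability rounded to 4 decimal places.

X ~ Binomial(8, 0.15); P(X ≤ 3) = Σ C(8,k) p^k (1−p)^(8−k) over k:
  k=0: C(8,0)·0.15^0·0.85^8 = 0.272491
  k=1: C(8,1)·0.15^1·0.85^7 = 0.384693
  k=2: C(8,2)·0.15^2·0.85^6 = 0.237604
  k=3: C(8,3)·0.15^3·0.85^5 = 0.083860
Total = 0.978648

0.9786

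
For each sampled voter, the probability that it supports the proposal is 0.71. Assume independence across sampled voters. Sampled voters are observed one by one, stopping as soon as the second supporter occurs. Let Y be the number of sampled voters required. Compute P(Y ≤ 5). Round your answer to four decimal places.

0.9728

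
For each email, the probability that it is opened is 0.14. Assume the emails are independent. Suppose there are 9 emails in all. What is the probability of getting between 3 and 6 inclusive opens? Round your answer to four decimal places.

0.1201

X ~ Binomial(9, 0.14); P(3 ≤ X ≤ 6) = Σ C(9,k) p^k (1−p)^(9−k) over k:
  k=3: C(9,3)·0.14^3·0.86^6 = 0.093251
  k=4: C(9,4)·0.14^4·0.86^5 = 0.022771
  k=5: C(9,5)·0.14^5·0.86^4 = 0.003707
  k=6: C(9,6)·0.14^6·0.86^3 = 0.000402
Total = 0.120131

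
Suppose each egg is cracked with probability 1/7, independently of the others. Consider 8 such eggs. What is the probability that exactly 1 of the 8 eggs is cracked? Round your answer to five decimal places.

X ~ Binomial(n=8, p=0.142857).
P(X=1) = C(8,1) · p^1 · (1−p)^7
= 8 · 0.14286 · 0.33992 = 0.3884762

0.38848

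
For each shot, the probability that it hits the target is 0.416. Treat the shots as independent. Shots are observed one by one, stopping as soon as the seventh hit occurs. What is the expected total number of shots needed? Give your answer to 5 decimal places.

Y = total shots until the seventh success; negative binomial with r=7, p=0.416.
E[Y] = r / p = 7 / 0.416 = 16.8269231

16.82692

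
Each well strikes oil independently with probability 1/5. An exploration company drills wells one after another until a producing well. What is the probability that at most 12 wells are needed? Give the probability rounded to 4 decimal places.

0.9313

Y = number of wells to the first success; geometric, p = 0.20.
P(Y ≤ 12) = 1 − (1−p)^12 = 1 − 0.068719 = 0.931281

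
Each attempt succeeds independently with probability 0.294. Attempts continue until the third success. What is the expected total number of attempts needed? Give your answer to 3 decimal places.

Y = total attempts until the third success; negative binomial with r=3, p=0.294.
E[Y] = r / p = 3 / 0.294 = 10.20408

10.204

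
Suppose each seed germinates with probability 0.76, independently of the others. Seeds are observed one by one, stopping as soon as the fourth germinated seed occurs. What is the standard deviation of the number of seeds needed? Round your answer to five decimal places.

1.28921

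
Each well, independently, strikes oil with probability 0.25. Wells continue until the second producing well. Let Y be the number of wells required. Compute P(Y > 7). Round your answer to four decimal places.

0.4449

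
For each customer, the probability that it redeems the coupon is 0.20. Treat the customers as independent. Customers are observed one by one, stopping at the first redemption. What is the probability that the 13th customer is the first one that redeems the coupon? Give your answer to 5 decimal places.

0.01374

Geometric (trials to first success), p = 0.20.
P(Y = 13) = (1−p)^12 · p = 0.068719 · 0.20 = 0.0137439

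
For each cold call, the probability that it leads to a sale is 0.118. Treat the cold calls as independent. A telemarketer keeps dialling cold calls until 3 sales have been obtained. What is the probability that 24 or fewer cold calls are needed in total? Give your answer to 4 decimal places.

Finishing within 24 cold calls ⇔ at least 3 successes in the first 24. With X ~ Binomial(24, 0.118), P(Y ≤ 24) = 1 − P(X ≤ 2).
  k=0: C(24,0)·0.118^0·0.882^24 = 0.049119
  k=1: C(24,1)·0.118^1·0.882^23 = 0.157714
  k=2: C(24,2)·0.118^2·0.882^22 = 0.242651
1 − 0.449484 = 0.550516

0.5505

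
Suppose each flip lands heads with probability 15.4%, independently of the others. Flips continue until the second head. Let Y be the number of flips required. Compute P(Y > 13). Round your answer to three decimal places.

Needing more than 13 flips ⇔ fewer than 2 successes in the first 13. With X ~ Binomial(13, 0.154), P(Y > 13) = P(X ≤ 1).
  k=0: C(13,0)·0.154^0·0.846^13 = 0.11371
  k=1: C(13,1)·0.154^1·0.846^12 = 0.26910
P(X ≤ 1) = 0.38281

0.383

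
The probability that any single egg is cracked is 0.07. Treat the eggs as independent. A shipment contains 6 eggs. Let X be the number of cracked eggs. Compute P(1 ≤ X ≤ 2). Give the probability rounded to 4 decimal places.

X ~ Binomial(6, 0.07); P(1 ≤ X ≤ 2) = Σ C(6,k) p^k (1−p)^(6−k) over k:
  k=1: C(6,1)·0.07^1·0.93^5 = 0.292189
  k=2: C(6,2)·0.07^2·0.93^4 = 0.054982
Total = 0.347171

0.3472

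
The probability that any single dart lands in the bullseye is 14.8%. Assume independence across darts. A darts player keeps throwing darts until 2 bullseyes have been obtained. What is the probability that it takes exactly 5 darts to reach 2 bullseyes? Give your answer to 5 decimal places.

0.05419

Y = trial on which the second success occurs; negative binomial, r=2, p=0.148.
P(Y=5) = C(4,1) · p^2 · (1−p)^3
= 4 · 0.021904 · 0.61847 = 0.0541879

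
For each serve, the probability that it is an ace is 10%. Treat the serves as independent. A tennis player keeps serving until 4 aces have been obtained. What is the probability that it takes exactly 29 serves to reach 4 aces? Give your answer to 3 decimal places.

Y = trial on which the fourth success occurs; negative binomial, r=4, p=0.10.
P(Y=29) = C(28,3) · p^4 · (1−p)^25
= 3276 · 0.0001 · 0.07179 = 0.02352

0.024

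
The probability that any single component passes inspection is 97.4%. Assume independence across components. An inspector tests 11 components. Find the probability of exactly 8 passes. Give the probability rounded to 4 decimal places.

0.0023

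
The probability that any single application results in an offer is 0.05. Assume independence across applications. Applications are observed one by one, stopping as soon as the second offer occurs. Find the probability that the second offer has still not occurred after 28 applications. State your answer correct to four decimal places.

0.5883

Needing more than 28 applications ⇔ fewer than 2 successes in the first 28. With X ~ Binomial(28, 0.05), P(Y > 28) = P(X ≤ 1).
  k=0: C(28,0)·0.05^0·0.95^28 = 0.237827
  k=1: C(28,1)·0.05^1·0.95^27 = 0.350482
P(X ≤ 1) = 0.588309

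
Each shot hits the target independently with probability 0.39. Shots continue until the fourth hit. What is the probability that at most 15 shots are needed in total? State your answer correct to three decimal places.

Finishing within 15 shots ⇔ at least 4 successes in the first 15. With X ~ Binomial(15, 0.39), P(Y ≤ 15) = 1 − P(X ≤ 3).
  k=0: C(15,0)·0.39^0·0.61^15 = 0.00060
  k=1: C(15,1)·0.39^1·0.61^14 = 0.00578
  k=2: C(15,2)·0.39^2·0.61^13 = 0.02586
  k=3: C(15,3)·0.39^3·0.61^12 = 0.07164
1 − 0.10388 = 0.89612

0.896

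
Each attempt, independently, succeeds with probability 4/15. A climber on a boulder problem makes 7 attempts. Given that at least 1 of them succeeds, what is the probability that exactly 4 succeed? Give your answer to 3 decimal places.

X ~ Binomial(7, 0.266667). Want P(X=4 | X≥1) = P(X=4) / P(X≥1).
P(X=4) = C(7,4)·0.266667^4·0.733333^3 = 0.06980
P(X≥1) = 1 − 0.11405 = 0.88595
Ratio = 0.06980 / 0.88595 = 0.07878

0.079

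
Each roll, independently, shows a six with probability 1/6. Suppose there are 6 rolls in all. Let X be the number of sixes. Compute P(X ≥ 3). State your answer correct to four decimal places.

X ~ Binomial(6, 0.166667); P(X ≥ 3) = Σ C(6,k) p^k (1−p)^(6−k) over k:
  k=3: C(6,3)·0.166667^3·0.833333^3 = 0.053584
  k=4: C(6,4)·0.166667^4·0.833333^2 = 0.008038
  k=5: C(6,5)·0.166667^5·0.833333^1 = 0.000643
  k=6: C(6,6)·0.166667^6·0.833333^0 = 0.000021
Total = 0.062286

0.0623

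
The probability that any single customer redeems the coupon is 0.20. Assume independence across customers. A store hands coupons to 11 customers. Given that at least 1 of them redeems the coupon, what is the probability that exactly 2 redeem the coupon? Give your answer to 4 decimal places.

X ~ Binomial(11, 0.20). Want P(X=2 | X≥1) = P(X=2) / P(X≥1).
P(X=2) = C(11,2)·0.20^2·0.80^9 = 0.295279
P(X≥1) = 1 − 0.085899 = 0.914101
Ratio = 0.295279 / 0.914101 = 0.323027

0.3230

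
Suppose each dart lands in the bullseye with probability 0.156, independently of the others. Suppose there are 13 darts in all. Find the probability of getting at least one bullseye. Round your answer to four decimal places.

0.8897

P(at least one) = 1 − P(none) = 1 − (1 − 0.156)^13
= 1 − 0.110269 = 0.889731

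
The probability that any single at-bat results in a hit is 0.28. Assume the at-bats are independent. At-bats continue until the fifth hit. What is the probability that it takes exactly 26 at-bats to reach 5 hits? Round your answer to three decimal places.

0.022

Y = trial on which the fifth success occurs; negative binomial, r=5, p=0.28.
P(Y=26) = C(25,4) · p^5 · (1−p)^21
= 12650 · 0.001721 · 0.0010092 = 0.02197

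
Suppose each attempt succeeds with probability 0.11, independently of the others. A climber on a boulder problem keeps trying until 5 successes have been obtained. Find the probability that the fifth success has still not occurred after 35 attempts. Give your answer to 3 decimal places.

0.660

Needing more than 35 attempts ⇔ fewer than 5 successes in the first 35. With X ~ Binomial(35, 0.11), P(Y > 35) = P(X ≤ 4).
  k=0: C(35,0)·0.11^0·0.89^35 = 0.01693
  k=1: C(35,1)·0.11^1·0.89^34 = 0.07324
  k=2: C(35,2)·0.11^2·0.89^33 = 0.15388
  k=3: C(35,3)·0.11^3·0.89^32 = 0.20920
  k=4: C(35,4)·0.11^4·0.89^31 = 0.20685
P(X ≤ 4) = 0.66010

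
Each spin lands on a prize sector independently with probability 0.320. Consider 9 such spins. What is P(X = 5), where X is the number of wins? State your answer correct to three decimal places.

X ~ Binomial(n=9, p=0.32).
P(X=5) = C(9,5) · p^5 · (1−p)^4
= 126 · 0.0033554 · 0.21381 = 0.09040

0.090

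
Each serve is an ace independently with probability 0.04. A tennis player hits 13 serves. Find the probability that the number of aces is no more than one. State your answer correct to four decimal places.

0.9068

X ~ Binomial(13, 0.04); P(X ≤ 1) = Σ C(13,k) p^k (1−p)^(13−k) over k:
  k=0: C(13,0)·0.04^0·0.96^13 = 0.588201
  k=1: C(13,1)·0.04^1·0.96^12 = 0.318609
Total = 0.906810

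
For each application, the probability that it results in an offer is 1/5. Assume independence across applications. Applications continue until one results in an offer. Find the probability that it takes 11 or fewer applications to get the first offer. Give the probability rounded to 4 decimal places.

0.9141

Y = number of applications to the first success; geometric, p = 0.20.
P(Y ≤ 11) = 1 − (1−p)^11 = 1 − 0.085899 = 0.914101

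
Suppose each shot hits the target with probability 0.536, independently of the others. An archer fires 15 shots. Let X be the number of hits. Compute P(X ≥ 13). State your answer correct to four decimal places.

0.0080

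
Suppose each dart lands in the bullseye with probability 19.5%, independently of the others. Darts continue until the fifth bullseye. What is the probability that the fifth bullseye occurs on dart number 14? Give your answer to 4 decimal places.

Y = trial on which the fifth success occurs; negative binomial, r=5, p=0.195.
P(Y=14) = C(13,4) · p^5 · (1−p)^9
= 715 · 0.00028195 · 0.14196 = 0.028618

0.0286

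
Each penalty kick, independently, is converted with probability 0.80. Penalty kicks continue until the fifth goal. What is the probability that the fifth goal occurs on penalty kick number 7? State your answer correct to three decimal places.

0.197

Y = trial on which the fifth success occurs; negative binomial, r=5, p=0.80.
P(Y=7) = C(6,4) · p^5 · (1−p)^2
= 15 · 0.32768 · 0.04 = 0.19661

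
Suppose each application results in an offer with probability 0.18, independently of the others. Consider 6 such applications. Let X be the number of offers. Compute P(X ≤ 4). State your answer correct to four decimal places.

X ~ Binomial(6, 0.18); P(X ≤ 4) = Σ C(6,k) p^k (1−p)^(6−k) over k:
  k=0: C(6,0)·0.18^0·0.82^6 = 0.304007
  k=1: C(6,1)·0.18^1·0.82^5 = 0.400399
  k=2: C(6,2)·0.18^2·0.82^4 = 0.219731
  k=3: C(6,3)·0.18^3·0.82^3 = 0.064312
  k=4: C(6,4)·0.18^4·0.82^2 = 0.010588
Total = 0.999036

0.9990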